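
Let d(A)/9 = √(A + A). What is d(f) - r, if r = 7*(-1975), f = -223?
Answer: 13825 + 9*I*√446 ≈ 13825.0 + 190.07*I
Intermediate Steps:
r = -13825
d(A) = 9*√2*√A (d(A) = 9*√(A + A) = 9*√(2*A) = 9*(√2*√A) = 9*√2*√A)
d(f) - r = 9*√2*√(-223) - 1*(-13825) = 9*√2*(I*√223) + 13825 = 9*I*√446 + 13825 = 13825 + 9*I*√446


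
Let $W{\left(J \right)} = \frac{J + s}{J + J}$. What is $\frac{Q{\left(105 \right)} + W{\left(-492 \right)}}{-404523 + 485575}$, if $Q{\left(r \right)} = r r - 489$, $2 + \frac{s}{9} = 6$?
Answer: $\frac{431995}{3323132} \approx 0.13$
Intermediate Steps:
$s = 36$ ($s = -18 + 9 \cdot 6 = -18 + 54 = 36$)
$Q{\left(r \right)} = -489 + r^{2}$ ($Q{\left(r \right)} = r^{2} - 489 = -489 + r^{2}$)
$W{\left(J \right)} = \frac{36 + J}{2 J}$ ($W{\left(J \right)} = \frac{J + 36}{J + J} = \frac{36 + J}{2 J}$)
$\frac{Q{\left(105 \right)} + W{\left(-492 \right)}}{-404523 + 485575} = \frac{\left(-489 + 105^{2}\right) + \frac{36 - 492}{2 \left(-492\right)}}{-404523 + 485575} = \frac{\left(-489 + 11025\right) + \frac{1}{2} \left(- \frac{1}{492}\right) \left(-456\right)}{81052} = \left(10536 + \frac{19}{41}\right) \frac{1}{81052} = \frac{431995}{41} \cdot \frac{1}{81052} = \frac{431995}{3323132}$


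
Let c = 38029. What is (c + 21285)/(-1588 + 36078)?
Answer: 29657/17245 ≈ 1.7197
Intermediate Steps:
(c + 21285)/(-1588 + 36078) = (38029 + 21285)/(-1588 + 36078) = 59314/34490 = 59314*(1/34490) = 29657/17245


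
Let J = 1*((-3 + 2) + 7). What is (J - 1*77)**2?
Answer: 5041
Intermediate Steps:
J = 6 (J = 1*(-1 + 7) = 1*6 = 6)
(J - 1*77)**2 = (6 - 1*77)**2 = (6 - 77)**2 = (-71)**2 = 5041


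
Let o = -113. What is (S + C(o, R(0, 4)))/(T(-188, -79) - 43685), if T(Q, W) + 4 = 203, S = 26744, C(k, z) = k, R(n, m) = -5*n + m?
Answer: -26631/43486 ≈ -0.61240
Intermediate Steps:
R(n, m) = m - 5*n
T(Q, W) = 199 (T(Q, W) = -4 + 203 = 199)
(S + C(o, R(0, 4)))/(T(-188, -79) - 43685) = (26744 - 113)/(199 - 43685) = 26631/(-43486) = 26631*(-1/43486) = -26631/43486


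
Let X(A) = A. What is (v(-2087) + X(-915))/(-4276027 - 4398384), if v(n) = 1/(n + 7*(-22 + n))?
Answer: 15417751/146163825350 ≈ 0.00010548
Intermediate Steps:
v(n) = 1/(-154 + 8*n) (v(n) = 1/(n + (-154 + 7*n)) = 1/(-154 + 8*n))
(v(-2087) + X(-915))/(-4276027 - 4398384) = (1/(2*(-77 + 4*(-2087))) - 915)/(-4276027 - 4398384) = (1/(2*(-77 - 8348)) - 915)/(-8674411) = ((1/2)/(-8425) - 915)*(-1/8674411) = ((1/2)*(-1/8425) - 915)*(-1/8674411) = (-1/16850 - 915)*(-1/8674411) = -15417751/16850*(-1/8674411) = 15417751/146163825350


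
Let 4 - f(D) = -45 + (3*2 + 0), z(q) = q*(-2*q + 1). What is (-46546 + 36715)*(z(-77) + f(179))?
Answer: 116910252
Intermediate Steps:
z(q) = q*(1 - 2*q)
f(D) = 43 (f(D) = 4 - (-45 + (3*2 + 0)) = 4 - (-45 + (6 + 0)) = 4 - (-45 + 6) = 4 - 1*(-39) = 4 + 39 = 43)
(-46546 + 36715)*(z(-77) + f(179)) = (-46546 + 36715)*(-77*(1 - 2*(-77)) + 43) = -9831*(-77*(1 + 154) + 43) = -9831*(-77*155 + 43) = -9831*(-11935 + 43) = -9831*(-11892) = 116910252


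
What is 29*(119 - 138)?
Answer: -551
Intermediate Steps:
29*(119 - 138) = 29*(-19) = -551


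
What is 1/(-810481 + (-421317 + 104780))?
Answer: -1/1127018 ≈ -8.8730e-7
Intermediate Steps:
1/(-810481 + (-421317 + 104780)) = 1/(-810481 - 316537) = 1/(-1127018) = -1/1127018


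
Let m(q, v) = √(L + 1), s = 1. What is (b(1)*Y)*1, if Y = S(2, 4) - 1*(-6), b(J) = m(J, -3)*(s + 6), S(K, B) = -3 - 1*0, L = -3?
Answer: 21*I*√2 ≈ 29.698*I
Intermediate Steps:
m(q, v) = I*√2 (m(q, v) = √(-3 + 1) = √(-2) = I*√2)
S(K, B) = -3 (S(K, B) = -3 + 0 = -3)
b(J) = 7*I*√2 (b(J) = (I*√2)*(1 + 6) = (I*√2)*7 = 7*I*√2)
Y = 3 (Y = -3 - 1*(-6) = -3 + 6 = 3)
(b(1)*Y)*1 = ((7*I*√2)*3)*1 = (21*I*√2)*1 = 21*I*√2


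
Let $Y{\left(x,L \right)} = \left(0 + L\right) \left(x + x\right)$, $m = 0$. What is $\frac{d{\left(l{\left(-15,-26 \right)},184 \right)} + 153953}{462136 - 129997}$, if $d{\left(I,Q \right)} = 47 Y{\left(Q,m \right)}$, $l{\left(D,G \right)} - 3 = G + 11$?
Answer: $\frac{153953}{332139} \approx 0.46352$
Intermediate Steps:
$l{\left(D,G \right)} = 14 + G$ ($l{\left(D,G \right)} = 3 + \left(G + 11\right) = 3 + \left(11 + G\right) = 14 + G$)
$Y{\left(x,L \right)} = 2 L x$ ($Y{\left(x,L \right)} = L 2 x = 2 L x$)
$d{\left(I,Q \right)} = 0$ ($d{\left(I,Q \right)} = 47 \cdot 2 \cdot 0 Q = 47 \cdot 0 = 0$)
$\frac{d{\left(l{\left(-15,-26 \right)},184 \right)} + 153953}{462136 - 129997} = \frac{0 + 153953}{462136 - 129997} = \frac{153953}{332139}$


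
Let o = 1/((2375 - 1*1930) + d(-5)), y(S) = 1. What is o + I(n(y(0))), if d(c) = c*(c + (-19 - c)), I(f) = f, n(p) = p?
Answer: 541/540 ≈ 1.0019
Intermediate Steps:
d(c) = -19*c (d(c) = c*(-19) = -19*c)
o = 1/540 (o = 1/((2375 - 1*1930) - 19*(-5)) = 1/((2375 - 1930) + 95) = 1/(445 + 95) = 1/540 ≈ 0.0018519)
o + I(n(y(0))) = 1/540 + 1 = 541/540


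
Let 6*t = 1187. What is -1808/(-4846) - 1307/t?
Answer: -17928118/2876101 ≈ -6.2335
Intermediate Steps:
t = 1187/6 (t = (⅙)*1187 = 1187/6 ≈ 197.83)
-1808/(-4846) - 1307/t = -1808/(-4846) - 1307/1187/6 = -1808*(-1/4846) - 1307*6/1187 = 904/2423 - 7842/1187 = -17928118/2876101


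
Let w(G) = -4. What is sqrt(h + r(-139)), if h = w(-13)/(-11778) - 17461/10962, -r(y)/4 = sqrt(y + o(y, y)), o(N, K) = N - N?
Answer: sqrt(-81934044555090 - 205796354124816*I*sqrt(139))/7172802 ≈ 4.7746 - 4.9386*I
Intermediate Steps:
o(N, K) = 0
r(y) = -4*sqrt(y) (r(y) = -4*sqrt(y + 0) = -4*sqrt(y))
h = -34268635/21518406 (h = -4/(-11778) - 17461/10962 = -4*(-1/11778) - 17461*1/10962 = 2/5889 - 17461/10962 = -34268635/21518406 ≈ -1.5925)
sqrt(h + r(-139)) = sqrt(-34268635/21518406 - 4*I*sqrt(139))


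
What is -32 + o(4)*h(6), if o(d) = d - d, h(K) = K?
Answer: -32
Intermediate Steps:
o(d) = 0
-32 + o(4)*h(6) = -32 + 0*6 = -32 + 0 = -32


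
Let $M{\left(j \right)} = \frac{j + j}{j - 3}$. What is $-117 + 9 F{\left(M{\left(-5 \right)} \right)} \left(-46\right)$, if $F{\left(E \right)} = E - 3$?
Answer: $\frac{1215}{2} \approx 607.5$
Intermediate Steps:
$M{\left(j \right)} = \frac{2 j}{-3 + j}$
$F{\left(E \right)} = -3 + E$ ($F{\left(E \right)} = E - 3 = -3 + E$)
$-117 + 9 F{\left(M{\left(-5 \right)} \right)} \left(-46\right) = -117 + 9 \left(-3 + 2 \left(-5\right) \frac{1}{-3 - 5}\right) \left(-46\right) = -117 + 9 \left(-3 + 2 \left(-5\right) \frac{1}{-8}\right) \left(-46\right) = -117 + 9 \left(-3 + 2 \left(-5\right) \left(- \frac{1}{8}\right)\right) \left(-46\right) = -117 + 9 \left(-3 + \frac{5}{4}\right) \left(-46\right) = -117 + 9 \left(- \frac{7}{4}\right) \left(-46\right) = -117 - - \frac{1449}{2} = -117 + \frac{1449}{2} = \frac{1215}{2}$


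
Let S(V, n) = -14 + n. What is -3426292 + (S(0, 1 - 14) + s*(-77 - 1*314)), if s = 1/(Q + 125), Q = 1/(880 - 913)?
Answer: -14130152459/4124 ≈ -3.4263e+6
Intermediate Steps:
Q = -1/33 (Q = 1/(-33) = -1/33 ≈ -0.030303)
s = 33/4124 (s = 1/(-1/33 + 125) = 1/(4124/33) = 33/4124 ≈ 0.0080019)
-3426292 + (S(0, 1 - 14) + s*(-77 - 1*314)) = -3426292 + ((-14 + (1 - 14)) + 33*(-77 - 1*314)/4124) = -3426292 + ((-14 - 13) + 33*(-77 - 314)/4124) = -3426292 + (-27 + (33/4124)*(-391)) = -3426292 + (-27 - 12903/4124) = -3426292 - 124251/4124 = -14130152459/4124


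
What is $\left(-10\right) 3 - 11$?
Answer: $-41$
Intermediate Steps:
$\left(-10\right) 3 - 11 = -30 - 11 = -41$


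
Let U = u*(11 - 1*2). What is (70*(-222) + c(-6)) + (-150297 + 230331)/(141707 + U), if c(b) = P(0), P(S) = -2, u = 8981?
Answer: -1729287239/111268 ≈ -15542.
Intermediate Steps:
c(b) = -2
U = 80829 (U = 8981*(11 - 1*2) = 8981*(11 - 2) = 8981*9 = 80829)
(70*(-222) + c(-6)) + (-150297 + 230331)/(141707 + U) = (70*(-222) - 2) + (-150297 + 230331)/(141707 + 80829) = (-15540 - 2) + 80034/222536 = -15542 + 80034*(1/222536) = -15542 + 40017/111268 = -1729287239/111268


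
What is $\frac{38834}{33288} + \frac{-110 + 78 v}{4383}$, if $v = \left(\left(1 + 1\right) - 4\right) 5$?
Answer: $\frac{23430517}{24316884} \approx 0.96355$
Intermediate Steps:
$v = -10$ ($v = \left(2 - 4\right) 5 = \left(-2\right) 5 = -10$)
$\frac{38834}{33288} + \frac{-110 + 78 v}{4383} = \frac{38834}{33288} + \frac{-110 + 78 \left(-10\right)}{4383} = 38834 \cdot \frac{1}{33288} + \left(-110 - 780\right) \frac{1}{4383} = \frac{19417}{16644} - \frac{890}{4383} = \frac{23430517}{24316884}$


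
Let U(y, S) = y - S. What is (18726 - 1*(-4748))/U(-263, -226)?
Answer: -23474/37 ≈ -634.43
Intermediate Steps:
(18726 - 1*(-4748))/U(-263, -226) = (18726 - 1*(-4748))/(-263 - 1*(-226)) = (18726 + 4748)/(-263 + 226) = 23474/(-37) = 23474*(-1/37) = -23474/37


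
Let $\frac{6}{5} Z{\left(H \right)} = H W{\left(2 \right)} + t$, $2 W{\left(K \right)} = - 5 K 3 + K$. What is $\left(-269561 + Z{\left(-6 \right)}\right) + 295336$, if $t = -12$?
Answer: $25835$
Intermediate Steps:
$W{\left(K \right)} = - 7 K$ ($W{\left(K \right)} = \frac{- 5 K 3 + K}{2} = \frac{- 15 K + K}{2} = \frac{\left(-14\right) K}{2} = - 7 K$)
$Z{\left(H \right)} = -10 - \frac{35 H}{3}$ ($Z{\left(H \right)} = \frac{5 \left(H \left(\left(-7\right) 2\right) - 12\right)}{6} = \frac{5 \left(H \left(-14\right) - 12\right)}{6} = \frac{5 \left(- 14 H - 12\right)}{6} = \frac{5 \left(-12 - 14 H\right)}{6} = -10 - \frac{35 H}{3}$)
$\left(-269561 + Z{\left(-6 \right)}\right) + 295336 = \left(-269561 - -60\right) + 295336 = \left(-269561 + \left(-10 + 70\right)\right) + 295336 = \left(-269561 + 60\right) + 295336 = -269501 + 295336 = 25835$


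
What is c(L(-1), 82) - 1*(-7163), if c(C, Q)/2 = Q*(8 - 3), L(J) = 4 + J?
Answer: 7983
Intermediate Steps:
c(C, Q) = 10*Q (c(C, Q) = 2*(Q*(8 - 3)) = 2*(Q*5) = 2*(5*Q) = 10*Q)
c(L(-1), 82) - 1*(-7163) = 10*82 - 1*(-7163) = 820 + 7163 = 7983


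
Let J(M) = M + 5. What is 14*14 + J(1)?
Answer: 202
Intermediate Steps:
J(M) = 5 + M
14*14 + J(1) = 14*14 + (5 + 1) = 196 + 6 = 202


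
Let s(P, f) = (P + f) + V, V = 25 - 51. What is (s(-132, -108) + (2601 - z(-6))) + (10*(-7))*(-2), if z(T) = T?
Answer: 2481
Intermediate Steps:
V = -26
s(P, f) = -26 + P + f (s(P, f) = (P + f) - 26 = -26 + P + f)
(s(-132, -108) + (2601 - z(-6))) + (10*(-7))*(-2) = ((-26 - 132 - 108) + (2601 - 1*(-6))) + (10*(-7))*(-2) = (-266 + (2601 + 6)) - 70*(-2) = (-266 + 2607) + 140 = 2341 + 140 = 2481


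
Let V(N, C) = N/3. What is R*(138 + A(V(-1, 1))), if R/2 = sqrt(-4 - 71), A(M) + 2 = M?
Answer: 4070*I*sqrt(3)/3 ≈ 2349.8*I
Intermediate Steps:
V(N, C) = N/3 (V(N, C) = N*(1/3) = N/3)
A(M) = -2 + M
R = 10*I*sqrt(3) (R = 2*sqrt(-4 - 71) = 2*sqrt(-75) = 2*(5*I*sqrt(3)) = 10*I*sqrt(3) ≈ 17.32*I)
R*(138 + A(V(-1, 1))) = (10*I*sqrt(3))*(138 + (-2 + (1/3)*(-1))) = (10*I*sqrt(3))*(138 + (-2 - 1/3)) = (10*I*sqrt(3))*(138 - 7/3) = (10*I*sqrt(3))*(407/3) = 4070*I*sqrt(3)/3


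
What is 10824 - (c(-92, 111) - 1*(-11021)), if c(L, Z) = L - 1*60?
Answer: -45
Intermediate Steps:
c(L, Z) = -60 + L (c(L, Z) = L - 60 = -60 + L)
10824 - (c(-92, 111) - 1*(-11021)) = 10824 - ((-60 - 92) - 1*(-11021)) = 10824 - (-152 + 11021) = 10824 - 1*10869 = 10824 - 10869 = -45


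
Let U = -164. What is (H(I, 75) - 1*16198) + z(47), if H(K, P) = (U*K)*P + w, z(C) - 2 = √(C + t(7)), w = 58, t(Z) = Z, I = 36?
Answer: -458938 + 3*√6 ≈ -4.5893e+5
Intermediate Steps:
z(C) = 2 + √(7 + C) (z(C) = 2 + √(C + 7) = 2 + √(7 + C))
H(K, P) = 58 - 164*K*P (H(K, P) = (-164*K)*P + 58 = -164*K*P + 58 = 58 - 164*K*P)
(H(I, 75) - 1*16198) + z(47) = ((58 - 164*36*75) - 1*16198) + (2 + √(7 + 47)) = ((58 - 442800) - 16198) + (2 + √54) = (-442742 - 16198) + (2 + 3*√6) = -458940 + (2 + 3*√6) = -458938 + 3*√6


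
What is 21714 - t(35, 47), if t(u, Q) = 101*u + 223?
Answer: 17956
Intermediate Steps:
t(u, Q) = 223 + 101*u
21714 - t(35, 47) = 21714 - (223 + 101*35) = 21714 - (223 + 3535) = 21714 - 1*3758 = 21714 - 3758 = 17956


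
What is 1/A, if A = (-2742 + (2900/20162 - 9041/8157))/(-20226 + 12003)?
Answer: 676183185891/225555940685 ≈ 2.9979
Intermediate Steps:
A = 225555940685/676183185891 (A = (-2742 + (2900*(1/20162) - 9041*1/8157))/(-8223) = (-2742 + (1450/10081 - 9041/8157))*(-1/8223) = (-2742 - 79314671/82230717)*(-1/8223) = -225555940685/82230717*(-1/8223) = 225555940685/676183185891 ≈ 0.33357)
1/A = 1/(225555940685/676183185891) = 676183185891/225555940685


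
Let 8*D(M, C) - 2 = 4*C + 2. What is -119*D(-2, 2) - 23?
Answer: -403/2 ≈ -201.50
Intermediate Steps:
D(M, C) = ½ + C/2 (D(M, C) = ¼ + (4*C + 2)/8 = ¼ + (2 + 4*C)/8 = ¼ + (¼ + C/2) = ½ + C/2)
-119*D(-2, 2) - 23 = -119*(½ + (½)*2) - 23 = -119*(½ + 1) - 23 = -119*3/2 - 23 = -357/2 - 23 = -403/2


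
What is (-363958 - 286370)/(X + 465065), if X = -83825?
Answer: -27097/15885 ≈ -1.7058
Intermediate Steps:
(-363958 - 286370)/(X + 465065) = (-363958 - 286370)/(-83825 + 465065) = -650328/381240 = -650328*1/381240 = -27097/15885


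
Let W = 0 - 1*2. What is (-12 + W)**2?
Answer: 196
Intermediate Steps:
W = -2 (W = 0 - 2 = -2)
(-12 + W)**2 = (-12 - 2)**2 = (-14)**2 = 196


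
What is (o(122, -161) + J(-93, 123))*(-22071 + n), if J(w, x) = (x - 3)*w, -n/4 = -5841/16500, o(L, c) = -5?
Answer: 6160172634/25 ≈ 2.4641e+8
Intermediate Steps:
n = 177/125 (n = -(-23364)/16500 = -4*(-177/500) = 177/125 ≈ 1.4160)
J(w, x) = w*(-3 + x) (J(w, x) = (-3 + x)*w = w*(-3 + x))
(o(122, -161) + J(-93, 123))*(-22071 + n) = (-5 - 93*(-3 + 123))*(-22071 + 177/125) = (-5 - 93*120)*(-2758698/125) = (-5 - 11160)*(-2758698/125) = -11165*(-2758698/125) = 6160172634/25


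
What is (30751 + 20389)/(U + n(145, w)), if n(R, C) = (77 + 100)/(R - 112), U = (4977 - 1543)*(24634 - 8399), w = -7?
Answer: 562540/613260949 ≈ 0.00091729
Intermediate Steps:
U = 55750990 (U = 3434*16235 = 55750990)
n(R, C) = 177/(-112 + R)
(30751 + 20389)/(U + n(145, w)) = (30751 + 20389)/(55750990 + 177/(-112 + 145)) = 51140/(55750990 + 177/33) = 51140/(55750990 + 177*(1/33)) = 51140/(55750990 + 59/11) = 51140/(613260949/11) = 51140*(11/613260949) = 562540/613260949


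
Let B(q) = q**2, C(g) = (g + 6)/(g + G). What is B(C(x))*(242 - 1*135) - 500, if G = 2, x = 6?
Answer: -1037/4 ≈ -259.25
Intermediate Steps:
C(g) = (6 + g)/(2 + g) (C(g) = (g + 6)/(g + 2) = (6 + g)/(2 + g))
B(C(x))*(242 - 1*135) - 500 = ((6 + 6)/(2 + 6))**2*(242 - 1*135) - 500 = (12/8)**2*(242 - 135) - 500 = ((1/8)*12)**2*107 - 500 = (3/2)**2*107 - 500 = (9/4)*107 - 500 = 963/4 - 500 = -1037/4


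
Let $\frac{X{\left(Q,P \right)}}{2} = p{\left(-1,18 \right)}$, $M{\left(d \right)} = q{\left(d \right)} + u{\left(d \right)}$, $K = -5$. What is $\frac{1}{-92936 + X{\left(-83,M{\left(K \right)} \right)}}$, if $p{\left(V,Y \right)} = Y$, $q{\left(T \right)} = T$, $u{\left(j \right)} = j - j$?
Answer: $- \frac{1}{92900} \approx -1.0764 \cdot 10^{-5}$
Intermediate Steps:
$u{\left(j \right)} = 0$
$M{\left(d \right)} = d$ ($M{\left(d \right)} = d + 0 = d$)
$X{\left(Q,P \right)} = 36$ ($X{\left(Q,P \right)} = 2 \cdot 18 = 36$)
$\frac{1}{-92936 + X{\left(-83,M{\left(K \right)} \right)}} = \frac{1}{-92936 + 36} = \frac{1}{-92900} = - \frac{1}{92900}$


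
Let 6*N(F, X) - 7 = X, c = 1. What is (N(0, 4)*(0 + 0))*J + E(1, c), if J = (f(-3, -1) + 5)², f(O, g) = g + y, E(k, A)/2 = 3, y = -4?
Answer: 6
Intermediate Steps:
E(k, A) = 6 (E(k, A) = 2*3 = 6)
N(F, X) = 7/6 + X/6
f(O, g) = -4 + g (f(O, g) = g - 4 = -4 + g)
J = 0 (J = ((-4 - 1) + 5)² = (-5 + 5)² = 0² = 0)
(N(0, 4)*(0 + 0))*J + E(1, c) = ((7/6 + (⅙)*4)*(0 + 0))*0 + 6 = ((7/6 + ⅔)*0)*0 + 6 = ((11/6)*0)*0 + 6 = 0*0 + 6 = 0 + 6 = 6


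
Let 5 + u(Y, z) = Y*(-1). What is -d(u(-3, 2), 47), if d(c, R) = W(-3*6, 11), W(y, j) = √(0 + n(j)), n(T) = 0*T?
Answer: 0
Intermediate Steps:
n(T) = 0
u(Y, z) = -5 - Y (u(Y, z) = -5 + Y*(-1) = -5 - Y)
W(y, j) = 0 (W(y, j) = √(0 + 0) = √0 = 0)
d(c, R) = 0
-d(u(-3, 2), 47) = -1*0 = 0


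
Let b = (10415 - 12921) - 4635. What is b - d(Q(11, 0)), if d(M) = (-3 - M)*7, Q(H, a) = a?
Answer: -7120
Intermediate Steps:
d(M) = -21 - 7*M
b = -7141 (b = -2506 - 4635 = -7141)
b - d(Q(11, 0)) = -7141 - (-21 - 7*0) = -7141 - (-21 + 0) = -7141 - 1*(-21) = -7141 + 21 = -7120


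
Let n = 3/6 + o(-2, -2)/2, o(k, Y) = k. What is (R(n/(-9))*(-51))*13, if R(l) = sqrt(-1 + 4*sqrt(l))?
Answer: -221*I*sqrt(9 - 6*sqrt(2)) ≈ -158.55*I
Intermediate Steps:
n = -1/2 (n = 3/6 - 2/2 = 3*(1/6) - 2*1/2 = 1/2 - 1 = -1/2 ≈ -0.50000)
(R(n/(-9))*(-51))*13 = (sqrt(-1 + 4*sqrt(-1/2/(-9)))*(-51))*13 = (sqrt(-1 + 4*sqrt(-1/2*(-1/9)))*(-51))*13 = (sqrt(-1 + 4*sqrt(1/18))*(-51))*13 = (sqrt(-1 + 4*(sqrt(2)/6))*(-51))*13 = (sqrt(-1 + 2*sqrt(2)/3)*(-51))*13 = -51*sqrt(-1 + 2*sqrt(2)/3)*13 = -663*sqrt(-1 + 2*sqrt(2)/3)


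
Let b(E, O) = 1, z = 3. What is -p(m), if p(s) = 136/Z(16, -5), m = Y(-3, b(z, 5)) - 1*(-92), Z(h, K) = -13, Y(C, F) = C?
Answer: 136/13 ≈ 10.462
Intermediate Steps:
m = 89 (m = -3 - 1*(-92) = -3 + 92 = 89)
p(s) = -136/13 (p(s) = 136/(-13) = 136*(-1/13) = -136/13)
-p(m) = -1*(-136/13) = 136/13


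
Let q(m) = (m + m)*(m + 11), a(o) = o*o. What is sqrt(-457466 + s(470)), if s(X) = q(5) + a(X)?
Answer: 31*I*sqrt(246) ≈ 486.22*I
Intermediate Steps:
a(o) = o**2
q(m) = 2*m*(11 + m) (q(m) = (2*m)*(11 + m) = 2*m*(11 + m))
s(X) = 160 + X**2 (s(X) = 2*5*(11 + 5) + X**2 = 2*5*16 + X**2 = 160 + X**2)
sqrt(-457466 + s(470)) = sqrt(-457466 + (160 + 470**2)) = sqrt(-457466 + (160 + 220900)) = sqrt(-457466 + 221060) = sqrt(-236406) = 31*I*sqrt(246)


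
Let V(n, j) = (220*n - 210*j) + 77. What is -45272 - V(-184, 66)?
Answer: 8991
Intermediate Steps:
V(n, j) = 77 - 210*j + 220*n (V(n, j) = (-210*j + 220*n) + 77 = 77 - 210*j + 220*n)
-45272 - V(-184, 66) = -45272 - (77 - 210*66 + 220*(-184)) = -45272 - (77 - 13860 - 40480) = -45272 - 1*(-54263) = -45272 + 54263 = 8991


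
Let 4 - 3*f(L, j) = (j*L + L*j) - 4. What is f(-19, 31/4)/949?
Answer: 605/5694 ≈ 0.10625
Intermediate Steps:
f(L, j) = 8/3 - 2*L*j/3 (f(L, j) = 4/3 - ((j*L + L*j) - 4)/3 = 4/3 - ((L*j + L*j) - 4)/3 = 4/3 - (2*L*j - 4)/3 = 4/3 - (-4 + 2*L*j)/3 = 4/3 + (4/3 - 2*L*j/3) = 8/3 - 2*L*j/3)
f(-19, 31/4)/949 = (8/3 - ⅔*(-19)*31/4)/949 = (8/3 - ⅔*(-19)*31*(¼))*(1/949) = (8/3 - ⅔*(-19)*31/4)*(1/949) = (8/3 + 589/6)*(1/949) = (605/6)*(1/949) = 605/5694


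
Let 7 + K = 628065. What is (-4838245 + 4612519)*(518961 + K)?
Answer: -258912010794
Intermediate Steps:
K = 628058 (K = -7 + 628065 = 628058)
(-4838245 + 4612519)*(518961 + K) = (-4838245 + 4612519)*(518961 + 628058) = -225726*1147019 = -258912010794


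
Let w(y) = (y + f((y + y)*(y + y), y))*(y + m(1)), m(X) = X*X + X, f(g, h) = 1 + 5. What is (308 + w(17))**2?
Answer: 555025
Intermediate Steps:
f(g, h) = 6
m(X) = X + X**2 (m(X) = X**2 + X = X + X**2)
w(y) = (2 + y)*(6 + y) (w(y) = (y + 6)*(y + 1*(1 + 1)) = (6 + y)*(y + 1*2) = (6 + y)*(y + 2) = (6 + y)*(2 + y) = (2 + y)*(6 + y))
(308 + w(17))**2 = (308 + (12 + 17**2 + 8*17))**2 = (308 + (12 + 289 + 136))**2 = (308 + 437)**2 = 745**2 = 555025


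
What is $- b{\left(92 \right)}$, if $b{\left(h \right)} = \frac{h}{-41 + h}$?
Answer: $- \frac{92}{51} \approx -1.8039$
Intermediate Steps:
$- b{\left(92 \right)} = - \frac{92}{-41 + 92} = - \frac{92}{51}$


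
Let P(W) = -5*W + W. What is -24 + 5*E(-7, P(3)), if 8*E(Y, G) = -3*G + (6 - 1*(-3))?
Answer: 33/8 ≈ 4.1250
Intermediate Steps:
P(W) = -4*W
E(Y, G) = 9/8 - 3*G/8 (E(Y, G) = (-3*G + (6 - 1*(-3)))/8 = (-3*G + (6 + 3))/8 = (-3*G + 9)/8 = (9 - 3*G)/8 = 9/8 - 3*G/8)
-24 + 5*E(-7, P(3)) = -24 + 5*(9/8 - (-3)*3/2) = -24 + 5*(9/8 - 3/8*(-12)) = -24 + 5*(9/8 + 9/2) = -24 + 5*(45/8) = -24 + 225/8 = 33/8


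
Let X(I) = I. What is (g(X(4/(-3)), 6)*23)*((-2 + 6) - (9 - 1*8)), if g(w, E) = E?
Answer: 414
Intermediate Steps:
(g(X(4/(-3)), 6)*23)*((-2 + 6) - (9 - 1*8)) = (6*23)*((-2 + 6) - (9 - 1*8)) = 138*(4 - (9 - 8)) = 138*(4 - 1*1) = 138*(4 - 1) = 138*3 = 414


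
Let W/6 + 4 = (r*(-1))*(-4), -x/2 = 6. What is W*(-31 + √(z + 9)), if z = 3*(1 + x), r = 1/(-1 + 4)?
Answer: 496 - 32*I*√6 ≈ 496.0 - 78.384*I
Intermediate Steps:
x = -12 (x = -2*6 = -12)
r = ⅓ (r = 1/3 = ⅓ ≈ 0.33333)
z = -33 (z = 3*(1 - 12) = 3*(-11) = -33)
W = -16 (W = -24 + 6*(((⅓)*(-1))*(-4)) = -24 + 6*(-⅓*(-4)) = -24 + 6*(4/3) = -24 + 8 = -16)
W*(-31 + √(z + 9)) = -16*(-31 + √(-33 + 9)) = -16*(-31 + √(-24)) = -16*(-31 + 2*I*√6) = 496 - 32*I*√6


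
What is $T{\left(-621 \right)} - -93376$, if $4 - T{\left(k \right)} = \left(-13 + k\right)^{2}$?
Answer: $-308576$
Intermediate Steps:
$T{\left(k \right)} = 4 - \left(-13 + k\right)^{2}$
$T{\left(-621 \right)} - -93376 = \left(4 - \left(-13 - 621\right)^{2}\right) - -93376 = \left(4 - \left(-634\right)^{2}\right) + 93376 = \left(4 - 401956\right) + 93376 = -401952 + 93376 = -308576$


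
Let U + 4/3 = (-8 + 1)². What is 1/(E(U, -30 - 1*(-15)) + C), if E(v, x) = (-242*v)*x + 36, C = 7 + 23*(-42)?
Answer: 1/172107 ≈ 5.8103e-6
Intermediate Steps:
C = -959 (C = 7 - 966 = -959)
U = 143/3 (U = -4/3 + (-8 + 1)² = -4/3 + (-7)² = -4/3 + 49 = 143/3 ≈ 47.667)
E(v, x) = 36 - 242*v*x (E(v, x) = -242*v*x + 36 = 36 - 242*v*x)
1/(E(U, -30 - 1*(-15)) + C) = 1/((36 - 242*143/3*(-30 - 1*(-15))) - 959) = 1/((36 - 242*143/3*(-30 + 15)) - 959) = 1/((36 - 242*143/3*(-15)) - 959) = 1/((36 + 173030) - 959) = 1/(173066 - 959) = 1/172107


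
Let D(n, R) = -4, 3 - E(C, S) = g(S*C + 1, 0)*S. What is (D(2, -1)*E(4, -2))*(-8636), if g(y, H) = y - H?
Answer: -379984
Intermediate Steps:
E(C, S) = 3 - S*(1 + C*S) (E(C, S) = 3 - ((S*C + 1) - 1*0)*S = 3 - ((C*S + 1) + 0)*S = 3 - ((1 + C*S) + 0)*S = 3 - (1 + C*S)*S = 3 - S*(1 + C*S))
(D(2, -1)*E(4, -2))*(-8636) = -4*(3 - 1*(-2)*(1 + 4*(-2)))*(-8636) = -4*(3 - 1*(-2)*(1 - 8))*(-8636) = -4*(3 - 1*(-2)*(-7))*(-8636) = -4*(3 - 14)*(-8636) = -4*(-11)*(-8636) = 44*(-8636) = -379984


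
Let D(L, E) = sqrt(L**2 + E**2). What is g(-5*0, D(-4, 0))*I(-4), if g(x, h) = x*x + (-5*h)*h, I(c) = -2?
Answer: 160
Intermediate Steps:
D(L, E) = sqrt(E**2 + L**2)
g(x, h) = x**2 - 5*h**2
g(-5*0, D(-4, 0))*I(-4) = ((-5*0)**2 - 5*(sqrt(0**2 + (-4)**2))**2)*(-2) = (0**2 - 5*(sqrt(0 + 16))**2)*(-2) = (0 - 5*(sqrt(16))**2)*(-2) = (0 - 5*4**2)*(-2) = (0 - 5*16)*(-2) = (0 - 80)*(-2) = -80*(-2) = 160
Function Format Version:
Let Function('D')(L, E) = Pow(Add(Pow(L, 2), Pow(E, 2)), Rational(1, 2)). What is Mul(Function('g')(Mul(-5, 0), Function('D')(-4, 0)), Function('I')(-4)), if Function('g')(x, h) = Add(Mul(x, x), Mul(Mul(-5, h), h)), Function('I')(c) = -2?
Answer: 160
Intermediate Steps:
Function('D')(L, E) = Pow(Add(Pow(E, 2), Pow(L, 2)), Rational(1, 2))
Function('g')(x, h) = Add(Pow(x, 2), Mul(-5, Pow(h, 2)))
Mul(Function('g')(Mul(-5, 0), Function('D')(-4, 0)), Function('I')(-4)) = Mul(Add(Pow(Mul(-5, 0), 2), Mul(-5, Pow(Pow(Add(Pow(0, 2), Pow(-4, 2)), Rational(1, 2)), 2))), -2) = Mul(Add(Pow(0, 2), Mul(-5, Pow(Pow(Add(0, 16), Rational(1, 2)), 2))), -2) = Mul(Add(0, Mul(-5, Pow(Pow(16, Rational(1, 2)), 2))), -2) = Mul(Add(0, Mul(-5, Pow(4, 2))), -2) = Mul(Add(0, Mul(-5, 16)), -2) = Mul(Add(0, -80), -2) = Mul(-80, -2) = 160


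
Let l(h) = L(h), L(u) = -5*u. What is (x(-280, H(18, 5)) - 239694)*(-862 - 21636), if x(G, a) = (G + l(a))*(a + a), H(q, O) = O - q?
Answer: 5266871792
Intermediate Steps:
l(h) = -5*h
x(G, a) = 2*a*(G - 5*a) (x(G, a) = (G - 5*a)*(a + a) = (G - 5*a)*(2*a) = 2*a*(G - 5*a))
(x(-280, H(18, 5)) - 239694)*(-862 - 21636) = (2*(5 - 1*18)*(-280 - 5*(5 - 1*18)) - 239694)*(-862 - 21636) = (2*(5 - 18)*(-280 - 5*(5 - 18)) - 239694)*(-22498) = (2*(-13)*(-280 - 5*(-13)) - 239694)*(-22498) = (2*(-13)*(-280 + 65) - 239694)*(-22498) = (2*(-13)*(-215) - 239694)*(-22498) = (5590 - 239694)*(-22498) = -234104*(-22498) = 5266871792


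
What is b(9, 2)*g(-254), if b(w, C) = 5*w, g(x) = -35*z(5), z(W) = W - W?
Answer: 0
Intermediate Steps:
z(W) = 0
g(x) = 0 (g(x) = -35*0 = 0)
b(9, 2)*g(-254) = (5*9)*0 = 45*0 = 0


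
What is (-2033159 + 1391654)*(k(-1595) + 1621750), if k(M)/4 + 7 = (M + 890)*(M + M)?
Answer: -6811193450610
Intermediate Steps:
k(M) = -28 + 8*M*(890 + M) (k(M) = -28 + 4*((M + 890)*(M + M)) = -28 + 4*((890 + M)*(2*M)) = -28 + 4*(2*M*(890 + M)) = -28 + 8*M*(890 + M))
(-2033159 + 1391654)*(k(-1595) + 1621750) = (-2033159 + 1391654)*((-28 + 8*(-1595)**2 + 7120*(-1595)) + 1621750) = -641505*((-28 + 8*2544025 - 11356400) + 1621750) = -641505*((-28 + 20352200 - 11356400) + 1621750) = -641505*(8995772 + 1621750) = -641505*10617522 = -6811193450610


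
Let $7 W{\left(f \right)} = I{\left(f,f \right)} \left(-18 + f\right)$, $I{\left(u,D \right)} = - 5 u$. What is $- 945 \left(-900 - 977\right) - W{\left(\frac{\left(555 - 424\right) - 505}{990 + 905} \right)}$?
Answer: $\frac{8917501139791}{5027435} \approx 1.7738 \cdot 10^{6}$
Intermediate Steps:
$W{\left(f \right)} = - \frac{5 f \left(-18 + f\right)}{7}$ ($W{\left(f \right)} = \frac{- 5 f \left(-18 + f\right)}{7} = \frac{\left(-5\right) f \left(-18 + f\right)}{7} = - \frac{5 f \left(-18 + f\right)}{7}$)
$- 945 \left(-900 - 977\right) - W{\left(\frac{\left(555 - 424\right) - 505}{990 + 905} \right)} = - 945 \left(-900 - 977\right) - \frac{5 \frac{\left(555 - 424\right) - 505}{990 + 905} \left(18 - \frac{\left(555 - 424\right) - 505}{990 + 905}\right)}{7} = \left(-945\right) \left(-1877\right) - \frac{5 \frac{\left(555 - 424\right) - 505}{1895} \left(18 - \frac{\left(555 - 424\right) - 505}{1895}\right)}{7} = 1773765 - \frac{5 \left(131 - 505\right) \frac{1}{1895} \left(18 - \left(131 - 505\right) \frac{1}{1895}\right)}{7} = 1773765 - \frac{5 \left(\left(-374\right) \frac{1}{1895}\right) \left(18 - \left(-374\right) \frac{1}{1895}\right)}{7} = 1773765 - \frac{5}{7} \left(- \frac{374}{1895}\right) \left(18 - - \frac{374}{1895}\right) = 1773765 - \frac{5}{7} \left(- \frac{374}{1895}\right) \left(18 + \frac{374}{1895}\right) = 1773765 - \frac{5}{7} \left(- \frac{374}{1895}\right) \frac{34484}{1895} = 1773765 - - \frac{12897016}{5027435} = 1773765 + \frac{12897016}{5027435} = \frac{8917501139791}{5027435}$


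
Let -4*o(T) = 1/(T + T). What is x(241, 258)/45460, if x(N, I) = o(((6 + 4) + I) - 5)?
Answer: -1/95647840 ≈ -1.0455e-8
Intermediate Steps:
o(T) = -1/(8*T) (o(T) = -1/(4*(T + T)) = -1/(2*T)/4 = -1/(8*T))
x(N, I) = -1/(8*(5 + I)) (x(N, I) = -1/(8*(((6 + 4) + I) - 5)) = -1/(8*((10 + I) - 5)) = -1/(8*(5 + I)))
x(241, 258)/45460 = -1/(40 + 8*258)/45460 = -1/(40 + 2064)*(1/45460) = -1/2104*(1/45460) = -1*1/2104*(1/45460) = -1/2104*1/45460 = -1/95647840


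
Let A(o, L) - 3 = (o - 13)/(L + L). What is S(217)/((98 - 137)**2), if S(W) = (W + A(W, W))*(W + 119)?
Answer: 765472/15717 ≈ 48.703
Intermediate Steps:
A(o, L) = 3 + (-13 + o)/(2*L) (A(o, L) = 3 + (o - 13)/(L + L) = 3 + (-13 + o)/((2*L)) = 3 + (-13 + o)*(1/(2*L)) = 3 + (-13 + o)/(2*L))
S(W) = (119 + W)*(W + (-13 + 7*W)/(2*W)) (S(W) = (W + (-13 + W + 6*W)/(2*W))*(W + 119) = (W + (-13 + 7*W)/(2*W))*(119 + W) = (119 + W)*(W + (-13 + 7*W)/(2*W)))
S(217)/((98 - 137)**2) = (410 + 217**2 - 1547/2/217 + (245/2)*217)/((98 - 137)**2) = (410 + 47089 - 1547/2*1/217 + 53165/2)/((-39)**2) = (410 + 47089 - 221/62 + 53165/2)/1521 = (2296416/31)*(1/1521) = 765472/15717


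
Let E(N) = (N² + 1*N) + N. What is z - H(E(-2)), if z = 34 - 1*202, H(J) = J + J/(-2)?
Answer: -168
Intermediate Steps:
E(N) = N² + 2*N (E(N) = (N² + N) + N = (N + N²) + N = N² + 2*N)
H(J) = J/2 (H(J) = J + J*(-½) = J - J/2 = J/2)
z = -168 (z = 34 - 202 = -168)
z - H(E(-2)) = -168 - (-2*(2 - 2))/2 = -168 - (-2*0)/2 = -168 - 0/2 = -168 - 1*0 = -168 + 0 = -168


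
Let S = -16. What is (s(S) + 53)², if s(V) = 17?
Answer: 4900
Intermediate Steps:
(s(S) + 53)² = (17 + 53)² = 70² = 4900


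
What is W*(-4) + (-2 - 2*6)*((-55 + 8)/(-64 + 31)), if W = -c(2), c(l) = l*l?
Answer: -130/33 ≈ -3.9394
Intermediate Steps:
c(l) = l**2
W = -4 (W = -1*2**2 = -1*4 = -4)
W*(-4) + (-2 - 2*6)*((-55 + 8)/(-64 + 31)) = -4*(-4) + (-2 - 2*6)*((-55 + 8)/(-64 + 31)) = 16 + (-2 - 12)*(-47/(-33)) = 16 - (-658)*(-1)/33 = 16 - 14*47/33 = 16 - 658/33 = -130/33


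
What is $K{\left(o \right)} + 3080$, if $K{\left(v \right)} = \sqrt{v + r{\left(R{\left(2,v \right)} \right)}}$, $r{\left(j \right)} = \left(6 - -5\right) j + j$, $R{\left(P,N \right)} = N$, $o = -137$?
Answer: $3080 + i \sqrt{1781} \approx 3080.0 + 42.202 i$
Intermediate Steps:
$r{\left(j \right)} = 12 j$ ($r{\left(j \right)} = \left(6 + 5\right) j + j = 11 j + j = 12 j$)
$K{\left(v \right)} = \sqrt{13} \sqrt{v}$ ($K{\left(v \right)} = \sqrt{v + 12 v} = \sqrt{13 v} = \sqrt{13} \sqrt{v}$)
$K{\left(o \right)} + 3080 = \sqrt{13} \sqrt{-137} + 3080 = \sqrt{13} i \sqrt{137} + 3080 = i \sqrt{1781} + 3080 = 3080 + i \sqrt{1781}$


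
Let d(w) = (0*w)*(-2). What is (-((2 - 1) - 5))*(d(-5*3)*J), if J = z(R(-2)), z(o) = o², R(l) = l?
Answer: 0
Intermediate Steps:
d(w) = 0 (d(w) = 0*(-2) = 0)
J = 4 (J = (-2)² = 4)
(-((2 - 1) - 5))*(d(-5*3)*J) = (-((2 - 1) - 5))*(0*4) = -(1 - 5)*0 = -1*(-4)*0 = 4*0 = 0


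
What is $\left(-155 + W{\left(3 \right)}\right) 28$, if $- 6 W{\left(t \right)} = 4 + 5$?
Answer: $-4382$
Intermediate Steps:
$W{\left(t \right)} = - \frac{3}{2}$ ($W{\left(t \right)} = - \frac{4 + 5}{6} = \left(- \frac{1}{6}\right) 9 = - \frac{3}{2}$)
$\left(-155 + W{\left(3 \right)}\right) 28 = \left(-155 - \frac{3}{2}\right) 28 = \left(- \frac{313}{2}\right) 28 = -4382$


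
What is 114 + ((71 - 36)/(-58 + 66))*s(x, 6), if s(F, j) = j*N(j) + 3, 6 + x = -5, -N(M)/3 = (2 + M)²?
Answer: -39303/8 ≈ -4912.9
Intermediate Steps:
N(M) = -3*(2 + M)²
x = -11 (x = -6 - 5 = -11)
s(F, j) = 3 - 3*j*(2 + j)² (s(F, j) = j*(-3*(2 + j)²) + 3 = -3*j*(2 + j)² + 3 = 3 - 3*j*(2 + j)²)
114 + ((71 - 36)/(-58 + 66))*s(x, 6) = 114 + ((71 - 36)/(-58 + 66))*(3 - 3*6*(2 + 6)²) = 114 + (35/8)*(3 - 3*6*8²) = 114 + (35*(⅛))*(3 - 3*6*64) = 114 + 35*(3 - 1152)/8 = 114 + (35/8)*(-1149) = 114 - 40215/8 = -39303/8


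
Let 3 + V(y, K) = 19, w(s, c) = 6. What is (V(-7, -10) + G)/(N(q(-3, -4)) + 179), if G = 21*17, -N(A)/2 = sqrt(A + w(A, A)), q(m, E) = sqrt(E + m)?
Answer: 373/(179 - 2*sqrt(6 + I*sqrt(7))) ≈ 2.1437 + 0.01301*I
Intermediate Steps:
V(y, K) = 16 (V(y, K) = -3 + 19 = 16)
N(A) = -2*sqrt(6 + A) (N(A) = -2*sqrt(A + 6) = -2*sqrt(6 + A))
G = 357
(V(-7, -10) + G)/(N(q(-3, -4)) + 179) = (16 + 357)/(-2*sqrt(6 + sqrt(-4 - 3)) + 179) = 373/(-2*sqrt(6 + sqrt(-7)) + 179) = 373/(-2*sqrt(6 + I*sqrt(7)) + 179) = 373/(179 - 2*sqrt(6 + I*sqrt(7)))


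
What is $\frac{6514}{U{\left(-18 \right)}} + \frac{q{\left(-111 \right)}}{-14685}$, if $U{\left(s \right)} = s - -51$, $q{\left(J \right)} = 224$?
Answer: $\frac{2898506}{14685} \approx 197.38$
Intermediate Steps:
$U{\left(s \right)} = 51 + s$ ($U{\left(s \right)} = s + 51 = 51 + s$)
$\frac{6514}{U{\left(-18 \right)}} + \frac{q{\left(-111 \right)}}{-14685} = \frac{6514}{51 - 18} + \frac{224}{-14685} = \frac{6514}{33} + 224 \left(- \frac{1}{14685}\right) = 6514 \cdot \frac{1}{33} - \frac{224}{14685} = \frac{6514}{33} - \frac{224}{14685} = \frac{2898506}{14685}$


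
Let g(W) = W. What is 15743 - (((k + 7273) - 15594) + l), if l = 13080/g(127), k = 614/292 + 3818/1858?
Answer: 412669154973/17225518 ≈ 23957.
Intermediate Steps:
k = 563917/135634 (k = 614*(1/292) + 3818*(1/1858) = 307/146 + 1909/929 = 563917/135634 ≈ 4.1576)
l = 13080/127 ≈ 102.99
15743 - (((k + 7273) - 15594) + l) = 15743 - (((563917/135634 + 7273) - 15594) + 13080/127) = 15743 - ((987029999/135634 - 15594) + 13080/127) = 15743 - (-1128046597/135634 + 13080/127) = 15743 - 1*(-141487825099/17225518) = 15743 + 141487825099/17225518 = 412669154973/17225518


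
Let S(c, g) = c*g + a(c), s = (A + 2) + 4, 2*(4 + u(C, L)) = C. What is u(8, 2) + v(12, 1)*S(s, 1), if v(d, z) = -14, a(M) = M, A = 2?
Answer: -224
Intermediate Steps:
u(C, L) = -4 + C/2
s = 8 (s = (2 + 2) + 4 = 4 + 4 = 8)
S(c, g) = c + c*g (S(c, g) = c*g + c = c + c*g)
u(8, 2) + v(12, 1)*S(s, 1) = (-4 + (½)*8) - 112*(1 + 1) = (-4 + 4) - 112*2 = 0 - 14*16 = 0 - 224 = -224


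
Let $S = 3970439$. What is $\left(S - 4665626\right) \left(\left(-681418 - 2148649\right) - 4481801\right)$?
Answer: $5083115579316$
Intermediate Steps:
$\left(S - 4665626\right) \left(\left(-681418 - 2148649\right) - 4481801\right) = \left(3970439 - 4665626\right) \left(\left(-681418 - 2148649\right) - 4481801\right) = - 695187 \left(-2830067 - 4481801\right) = \left(-695187\right) \left(-7311868\right) = 5083115579316$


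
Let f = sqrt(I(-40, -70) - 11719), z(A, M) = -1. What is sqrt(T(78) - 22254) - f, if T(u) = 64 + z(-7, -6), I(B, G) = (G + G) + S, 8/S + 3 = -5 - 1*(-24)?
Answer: I*(sqrt(22191) - sqrt(47434)/2) ≈ 40.07*I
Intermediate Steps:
S = 1/2 (S = 8/(-3 + (-5 - 1*(-24))) = 8/(-3 + (-5 + 24)) = 8/(-3 + 19) = 8/16 = 8*(1/16) = 1/2 ≈ 0.50000)
I(B, G) = 1/2 + 2*G (I(B, G) = (G + G) + 1/2 = 2*G + 1/2 = 1/2 + 2*G)
f = I*sqrt(47434)/2 (f = sqrt((1/2 + 2*(-70)) - 11719) = sqrt((1/2 - 140) - 11719) = sqrt(-279/2 - 11719) = sqrt(-23717/2) = I*sqrt(47434)/2 ≈ 108.9*I)
T(u) = 63 (T(u) = 64 - 1 = 63)
sqrt(T(78) - 22254) - f = sqrt(63 - 22254) - I*sqrt(47434)/2 = sqrt(-22191) - I*sqrt(47434)/2 = I*sqrt(22191) - I*sqrt(47434)/2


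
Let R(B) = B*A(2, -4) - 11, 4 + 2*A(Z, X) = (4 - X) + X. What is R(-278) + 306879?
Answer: 306868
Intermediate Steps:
A(Z, X) = 0 (A(Z, X) = -2 + ((4 - X) + X)/2 = -2 + (½)*4 = -2 + 2 = 0)
R(B) = -11 (R(B) = B*0 - 11 = 0 - 11 = -11)
R(-278) + 306879 = -11 + 306879 = 306868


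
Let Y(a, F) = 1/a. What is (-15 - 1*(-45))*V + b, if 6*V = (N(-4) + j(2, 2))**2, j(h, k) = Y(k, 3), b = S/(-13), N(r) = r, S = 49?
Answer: 2989/52 ≈ 57.481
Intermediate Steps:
b = -49/13 (b = 49/(-13) = 49*(-1/13) = -49/13 ≈ -3.7692)
j(h, k) = 1/k
V = 49/24 (V = (-4 + 1/2)**2/6 = (-7/2)**2/6 = (1/6)*(49/4) = 49/24 ≈ 2.0417)
(-15 - 1*(-45))*V + b = (-15 - 1*(-45))*(49/24) - 49/13 = (-15 + 45)*(49/24) - 49/13 = 30*(49/24) - 49/13 = 245/4 - 49/13 = 2989/52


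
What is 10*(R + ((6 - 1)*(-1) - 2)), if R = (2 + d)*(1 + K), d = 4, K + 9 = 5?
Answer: -250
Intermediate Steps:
K = -4 (K = -9 + 5 = -4)
R = -18 (R = (2 + 4)*(1 - 4) = 6*(-3) = -18)
10*(R + ((6 - 1)*(-1) - 2)) = 10*(-18 + ((6 - 1)*(-1) - 2)) = 10*(-18 + (5*(-1) - 2)) = 10*(-18 + (-5 - 2)) = 10*(-18 - 7) = 10*(-25) = -250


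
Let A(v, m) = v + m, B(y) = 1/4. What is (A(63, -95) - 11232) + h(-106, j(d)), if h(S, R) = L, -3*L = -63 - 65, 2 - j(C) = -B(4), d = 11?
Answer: -33664/3 ≈ -11221.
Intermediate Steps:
B(y) = ¼
j(C) = 9/4 (j(C) = 2 - (-1)/4 = 2 - 1*(-¼) = 2 + ¼ = 9/4)
L = 128/3 (L = -(-63 - 65)/3 = -⅓*(-128) = 128/3 ≈ 42.667)
A(v, m) = m + v
h(S, R) = 128/3
(A(63, -95) - 11232) + h(-106, j(d)) = ((-95 + 63) - 11232) + 128/3 = (-32 - 11232) + 128/3 = -11264 + 128/3 = -33664/3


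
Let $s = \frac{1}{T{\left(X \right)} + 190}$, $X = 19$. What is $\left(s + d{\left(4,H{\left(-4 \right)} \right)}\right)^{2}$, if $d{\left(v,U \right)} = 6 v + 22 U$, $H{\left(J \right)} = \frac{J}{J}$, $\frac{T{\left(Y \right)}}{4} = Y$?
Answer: $\frac{149744169}{70756} \approx 2116.3$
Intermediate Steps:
$T{\left(Y \right)} = 4 Y$
$H{\left(J \right)} = 1$
$s = \frac{1}{266}$ ($s = \frac{1}{4 \cdot 19 + 190} = \frac{1}{76 + 190} = \frac{1}{266} \approx 0.0037594$)
$\left(s + d{\left(4,H{\left(-4 \right)} \right)}\right)^{2} = \left(\frac{1}{266} + \left(6 \cdot 4 + 22 \cdot 1\right)\right)^{2} = \left(\frac{1}{266} + \left(24 + 22\right)\right)^{2} = \left(\frac{1}{266} + 46\right)^{2} = \left(\frac{12237}{266}\right)^{2} = \frac{149744169}{70756}$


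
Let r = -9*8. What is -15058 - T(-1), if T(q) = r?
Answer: -14986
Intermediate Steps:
r = -72
T(q) = -72
-15058 - T(-1) = -15058 - 1*(-72) = -15058 + 72 = -14986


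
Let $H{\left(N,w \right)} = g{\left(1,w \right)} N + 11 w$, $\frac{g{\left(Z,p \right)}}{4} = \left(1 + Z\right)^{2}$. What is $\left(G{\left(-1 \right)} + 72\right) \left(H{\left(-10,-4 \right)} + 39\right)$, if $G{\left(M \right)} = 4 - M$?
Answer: $-12705$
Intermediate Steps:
$g{\left(Z,p \right)} = 4 \left(1 + Z\right)^{2}$
$H{\left(N,w \right)} = 11 w + 16 N$ ($H{\left(N,w \right)} = 4 \left(1 + 1\right)^{2} N + 11 w = 4 \cdot 2^{2} N + 11 w = 4 \cdot 4 N + 11 w = 16 N + 11 w = 11 w + 16 N$)
$\left(G{\left(-1 \right)} + 72\right) \left(H{\left(-10,-4 \right)} + 39\right) = \left(\left(4 - -1\right) + 72\right) \left(\left(11 \left(-4\right) + 16 \left(-10\right)\right) + 39\right) = \left(\left(4 + 1\right) + 72\right) \left(\left(-44 - 160\right) + 39\right) = \left(5 + 72\right) \left(-204 + 39\right) = 77 \left(-165\right) = -12705$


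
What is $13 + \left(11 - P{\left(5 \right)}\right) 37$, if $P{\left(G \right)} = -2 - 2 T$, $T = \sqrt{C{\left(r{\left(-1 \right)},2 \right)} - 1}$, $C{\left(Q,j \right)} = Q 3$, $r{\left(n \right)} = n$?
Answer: $494 + 148 i \approx 494.0 + 148.0 i$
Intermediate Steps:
$C{\left(Q,j \right)} = 3 Q$
$T = 2 i$ ($T = \sqrt{3 \left(-1\right) - 1} = \sqrt{-3 - 1} = \sqrt{-4} = 2 i \approx 2.0 i$)
$P{\left(G \right)} = -2 - 4 i$ ($P{\left(G \right)} = -2 - 2 \cdot 2 i = -2 - 4 i$)
$13 + \left(11 - P{\left(5 \right)}\right) 37 = 13 + \left(11 - \left(-2 - 4 i\right)\right) 37 = 13 + \left(11 + \left(2 + 4 i\right)\right) 37 = 13 + \left(13 + 4 i\right) 37 = 13 + \left(481 + 148 i\right) = 494 + 148 i$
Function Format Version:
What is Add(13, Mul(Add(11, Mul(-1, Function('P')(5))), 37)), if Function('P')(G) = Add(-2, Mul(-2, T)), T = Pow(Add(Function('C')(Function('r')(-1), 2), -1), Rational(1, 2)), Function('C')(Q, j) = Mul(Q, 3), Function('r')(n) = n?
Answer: Add(494, Mul(148, I)) ≈ Add(494.00, Mul(148.00, I))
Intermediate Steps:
Function('C')(Q, j) = Mul(3, Q)
T = Mul(2, I) (T = Pow(Add(Mul(3, -1), -1), Rational(1, 2)) = Pow(Add(-3, -1), Rational(1, 2)) = Pow(-4, Rational(1, 2)) = Mul(2, I) ≈ Mul(2.0000, I))
Function('P')(G) = Add(-2, Mul(-4, I)) (Function('P')(G) = Add(-2, Mul(-2, Mul(2, I))) = Add(-2, Mul(-4, I)))
Add(13, Mul(Add(11, Mul(-1, Function('P')(5))), 37)) = Add(13, Mul(Add(11, Mul(-1, Add(-2, Mul(-4, I)))), 37)) = Add(13, Mul(Add(11, Add(2, Mul(4, I))), 37)) = Add(13, Mul(Add(13, Mul(4, I)), 37)) = Add(13, Add(481, Mul(148, I))) = Add(494, Mul(148, I))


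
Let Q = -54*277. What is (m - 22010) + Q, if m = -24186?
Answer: -61154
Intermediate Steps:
Q = -14958
(m - 22010) + Q = (-24186 - 22010) - 14958 = -46196 - 14958 = -61154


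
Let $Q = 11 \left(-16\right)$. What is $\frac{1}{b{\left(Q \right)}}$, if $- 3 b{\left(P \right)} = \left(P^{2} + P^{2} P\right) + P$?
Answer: $\frac{1}{1806992} \approx 5.5341 \cdot 10^{-7}$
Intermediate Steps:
$Q = -176$
$b{\left(P \right)} = - \frac{P}{3} - \frac{P^{2}}{3} - \frac{P^{3}}{3}$ ($b{\left(P \right)} = - \frac{\left(P^{2} + P^{2} P\right) + P}{3} = - \frac{\left(P^{2} + P^{3}\right) + P}{3} = - \frac{P + P^{2} + P^{3}}{3} = - \frac{P}{3} - \frac{P^{2}}{3} - \frac{P^{3}}{3}$)
$\frac{1}{b{\left(Q \right)}} = \frac{1}{\left(- \frac{1}{3}\right) \left(-176\right) \left(1 - 176 + \left(-176\right)^{2}\right)} = \frac{1}{\left(- \frac{1}{3}\right) \left(-176\right) \left(1 - 176 + 30976\right)} = \frac{1}{\left(- \frac{1}{3}\right) \left(-176\right) 30801} = \frac{1}{1806992}$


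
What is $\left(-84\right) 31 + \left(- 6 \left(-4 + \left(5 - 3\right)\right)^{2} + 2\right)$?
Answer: $-2626$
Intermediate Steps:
$\left(-84\right) 31 + \left(- 6 \left(-4 + \left(5 - 3\right)\right)^{2} + 2\right) = -2604 + \left(- 6 \left(-4 + \left(5 - 3\right)\right)^{2} + 2\right) = -2604 + \left(- 6 \left(-4 + 2\right)^{2} + 2\right) = -2604 + \left(- 6 \left(-2\right)^{2} + 2\right) = -2604 + \left(\left(-6\right) 4 + 2\right) = -2604 + \left(-24 + 2\right) = -2604 - 22 = -2626$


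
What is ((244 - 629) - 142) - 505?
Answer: -1032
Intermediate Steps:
((244 - 629) - 142) - 505 = (-385 - 142) - 505 = -527 - 505 = -1032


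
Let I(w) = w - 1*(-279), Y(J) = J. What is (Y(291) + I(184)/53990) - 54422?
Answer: -2922532227/53990 ≈ -54131.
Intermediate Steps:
I(w) = 279 + w (I(w) = w + 279 = 279 + w)
(Y(291) + I(184)/53990) - 54422 = (291 + (279 + 184)/53990) - 54422 = (291 + 463*(1/53990)) - 54422 = (291 + 463/53990) - 54422 = 15711553/53990 - 54422 = -2922532227/53990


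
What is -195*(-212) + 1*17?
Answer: 41357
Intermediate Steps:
-195*(-212) + 1*17 = 41340 + 17 = 41357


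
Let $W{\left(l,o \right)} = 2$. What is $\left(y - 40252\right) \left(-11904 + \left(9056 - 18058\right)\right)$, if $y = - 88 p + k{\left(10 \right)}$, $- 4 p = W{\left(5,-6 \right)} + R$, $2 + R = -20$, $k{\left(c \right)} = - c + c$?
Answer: $850706952$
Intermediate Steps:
$k{\left(c \right)} = 0$
$R = -22$ ($R = -2 - 20 = -22$)
$p = 5$ ($p = - \frac{2 - 22}{4} = \left(- \frac{1}{4}\right) \left(-20\right) = 5$)
$y = -440$ ($y = \left(-88\right) 5 + 0 = -440 + 0 = -440$)
$\left(y - 40252\right) \left(-11904 + \left(9056 - 18058\right)\right) = \left(-440 - 40252\right) \left(-11904 + \left(9056 - 18058\right)\right) = - 40692 \left(-11904 - 9002\right) = \left(-40692\right) \left(-20906\right) = 850706952$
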